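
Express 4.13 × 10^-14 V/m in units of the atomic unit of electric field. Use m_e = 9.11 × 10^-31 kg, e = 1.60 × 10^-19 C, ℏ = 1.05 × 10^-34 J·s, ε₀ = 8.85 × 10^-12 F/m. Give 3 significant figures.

7.93 × 10^-26

atomic unit of electric field: E_au = E_h/(e a₀) = m_e²e⁵/((4πε₀)³ℏ⁴) = 5.20 × 10^11 V/m.
4.13 × 10^-14 / 5.20 × 10^11 = 7.93 × 10^-26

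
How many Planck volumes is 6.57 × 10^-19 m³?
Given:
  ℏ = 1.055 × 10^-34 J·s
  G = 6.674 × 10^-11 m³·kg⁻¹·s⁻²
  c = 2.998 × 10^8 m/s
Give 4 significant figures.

1.555 × 10^86

Planck volume: V_P = (ℏG/c³)^(3/2) = 4.224 × 10^-105 m³.
6.57 × 10^-19 / 4.224 × 10^-105 = 1.555 × 10^86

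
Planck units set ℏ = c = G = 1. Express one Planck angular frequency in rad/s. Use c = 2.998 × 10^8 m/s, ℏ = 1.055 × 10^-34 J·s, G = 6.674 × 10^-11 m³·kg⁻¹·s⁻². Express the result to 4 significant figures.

1.855 × 10^43 rad/s

From ℏ = c = G = 1 the angular frequency scale is ω_P = √(c⁵/(ℏG)).
  = √(3.440 × 10^86)
  = 1.855 × 10^43 rad/s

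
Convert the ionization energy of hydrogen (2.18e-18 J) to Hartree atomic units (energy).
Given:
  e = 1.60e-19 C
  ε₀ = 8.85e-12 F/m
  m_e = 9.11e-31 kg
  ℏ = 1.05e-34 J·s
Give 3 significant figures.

hartree: E_h = m_e e⁴/(4πε₀ℏ)² = 4.38e-18 J.
2.18e-18 / 4.38e-18 = 0.498

0.498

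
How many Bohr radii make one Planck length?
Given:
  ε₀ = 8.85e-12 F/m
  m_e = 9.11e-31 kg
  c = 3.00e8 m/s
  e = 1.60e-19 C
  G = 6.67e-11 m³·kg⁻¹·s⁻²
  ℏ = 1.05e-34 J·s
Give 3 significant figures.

Planck length: ℓ_P = √(ℏG/c³) = 1.61e-35 m
Bohr radius: a₀ = 4πε₀ℏ²/(m_e e²) = 5.26e-11 m
ratio = 1.61e-35 / 5.26e-11 = 3.06e-25

3.06e-25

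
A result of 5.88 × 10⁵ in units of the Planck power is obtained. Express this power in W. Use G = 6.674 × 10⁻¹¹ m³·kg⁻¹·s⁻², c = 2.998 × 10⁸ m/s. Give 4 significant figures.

2.134 × 10⁵⁸ W

One Planck power: P_P = c⁵/G = 3.629 × 10⁵² W.
5.88 × 10⁵ × 3.629 × 10⁵² W = 2.134 × 10⁵⁸ W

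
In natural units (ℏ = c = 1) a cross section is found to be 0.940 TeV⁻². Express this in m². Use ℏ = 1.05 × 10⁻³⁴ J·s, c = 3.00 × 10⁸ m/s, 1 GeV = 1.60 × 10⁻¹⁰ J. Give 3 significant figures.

Area is [L]² = [E]⁻²·(ℏc)²; restore (ℏc)².
1 GeV⁻² → (ℏc)² × (1 GeV in J)⁻² = 3.88 × 10⁻³² m².
Convert the energy scale: 0.940 TeV⁻² = 9.40 × 10⁻⁷ GeV⁻².
Result: 9.40 × 10⁻⁷ × 3.88 × 10⁻³² = 3.64 × 10⁻³⁸ m².

3.64 × 10⁻³⁸ m²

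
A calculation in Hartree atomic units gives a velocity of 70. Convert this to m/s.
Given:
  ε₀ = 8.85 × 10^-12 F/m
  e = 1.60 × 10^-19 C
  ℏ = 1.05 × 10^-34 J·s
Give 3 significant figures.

One atomic unit of velocity: v_au = e²/(4πε₀ℏ) = 2.19 × 10^6 m/s.
70 × 2.19 × 10^6 m/s = 1.53 × 10^8 m/s

1.53 × 10^8 m/s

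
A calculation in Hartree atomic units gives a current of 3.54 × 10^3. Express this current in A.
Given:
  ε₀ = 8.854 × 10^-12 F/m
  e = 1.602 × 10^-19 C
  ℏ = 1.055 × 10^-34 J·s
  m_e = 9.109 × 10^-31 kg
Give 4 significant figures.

23.41 A

One atomic unit of electric current: I_au = e E_h/ℏ = m_e e⁵/((4πε₀)²ℏ³) = 6.612 × 10^-3 A.
3.54 × 10^3 × 6.612 × 10^-3 A = 23.41 A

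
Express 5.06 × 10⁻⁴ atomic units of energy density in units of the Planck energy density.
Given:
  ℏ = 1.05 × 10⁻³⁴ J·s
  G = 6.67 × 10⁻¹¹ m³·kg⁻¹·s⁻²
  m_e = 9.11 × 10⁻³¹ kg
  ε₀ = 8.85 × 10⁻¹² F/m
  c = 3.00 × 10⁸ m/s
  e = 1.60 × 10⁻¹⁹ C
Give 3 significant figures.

3.26 × 10⁻¹⁰⁴

atomic unit of energy density: u_au = E_h/a₀³ = m_e⁴e¹⁰/((4πε₀)⁵ℏ⁸) = 3.01 × 10¹³ J/m³
Planck energy density: u_P = c⁷/(ℏG²) = 4.68 × 10¹¹³ J/m³
5.06 × 10⁻⁴ × 3.01 × 10¹³ / 4.68 × 10¹¹³ = 3.26 × 10⁻¹⁰⁴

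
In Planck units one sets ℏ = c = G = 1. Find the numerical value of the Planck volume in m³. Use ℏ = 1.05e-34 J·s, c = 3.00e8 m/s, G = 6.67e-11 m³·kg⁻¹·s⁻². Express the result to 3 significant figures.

V_P = (ℏG/c³)^(3/2)
  = √(1.75e-209)
  = 4.18e-105 m³

4.18e-105 m³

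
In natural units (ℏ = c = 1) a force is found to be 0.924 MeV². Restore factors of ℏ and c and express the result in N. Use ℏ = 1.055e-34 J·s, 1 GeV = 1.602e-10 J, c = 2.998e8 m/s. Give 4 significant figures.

0.7497 N

Force is [E]/[L] = [E]²/(ℏc); restore (ℏc)⁻¹.
1 GeV² → 1/(ℏc) × (1 GeV in J)² = 8.114e5 N.
Convert the energy scale: 0.924 MeV² = 9.24e-7 GeV².
Result: 9.24e-7 × 8.114e5 = 0.7497 N.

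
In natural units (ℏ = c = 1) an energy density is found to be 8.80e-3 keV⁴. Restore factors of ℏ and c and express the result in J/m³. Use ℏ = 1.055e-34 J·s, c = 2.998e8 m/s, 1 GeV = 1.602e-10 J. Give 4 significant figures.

1.832e11 J/m³

[E]/[L]³ = [E]⁴/(ℏc)³; restore (ℏc)⁻³.
1 GeV⁴ → 1/(ℏc)³ × (1 GeV in J)⁴ = 2.082e37 J/m³.
Convert the energy scale: 8.80e-3 keV⁴ = 8.80e-27 GeV⁴.
Result: 8.80e-27 × 2.082e37 = 1.832e11 J/m³.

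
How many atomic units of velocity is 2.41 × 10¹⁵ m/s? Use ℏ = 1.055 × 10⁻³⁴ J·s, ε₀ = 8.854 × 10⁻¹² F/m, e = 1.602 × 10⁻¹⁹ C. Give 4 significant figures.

atomic unit of velocity: v_au = e²/(4πε₀ℏ) = 2.186 × 10⁶ m/s.
2.41 × 10¹⁵ / 2.186 × 10⁶ = 1.102 × 10⁹

1.102 × 10⁹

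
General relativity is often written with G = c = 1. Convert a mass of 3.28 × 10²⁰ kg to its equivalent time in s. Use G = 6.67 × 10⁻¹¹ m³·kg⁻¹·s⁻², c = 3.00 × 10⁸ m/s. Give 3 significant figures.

8.10 × 10⁻¹⁶ s

Mass → time via G/c³.
3.28 × 10²⁰ kg × (G/c³) = 8.10 × 10⁻¹⁶ s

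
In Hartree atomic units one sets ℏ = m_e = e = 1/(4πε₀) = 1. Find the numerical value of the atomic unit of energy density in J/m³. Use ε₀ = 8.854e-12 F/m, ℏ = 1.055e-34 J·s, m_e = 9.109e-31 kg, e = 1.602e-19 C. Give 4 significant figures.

u_au = E_h/a₀³ = m_e⁴e¹⁰/((4πε₀)⁵ℏ⁸)
E_h = 4.354e-18 J
a₀ = 5.297e-11 m
E_h/a₀³ = 2.929e13 J/m³

2.929e13 J/m³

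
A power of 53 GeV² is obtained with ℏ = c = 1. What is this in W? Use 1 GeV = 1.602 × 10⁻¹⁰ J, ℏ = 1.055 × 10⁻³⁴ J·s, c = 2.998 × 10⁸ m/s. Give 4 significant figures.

Power is [E]/[T] = [E]²/ℏ.
1 GeV² → 1/ℏ × (1 GeV in J)² = 2.433 × 10¹⁴ W.
Result: 53 × 2.433 × 10¹⁴ = 1.289 × 10¹⁶ W.

1.289 × 10¹⁶ W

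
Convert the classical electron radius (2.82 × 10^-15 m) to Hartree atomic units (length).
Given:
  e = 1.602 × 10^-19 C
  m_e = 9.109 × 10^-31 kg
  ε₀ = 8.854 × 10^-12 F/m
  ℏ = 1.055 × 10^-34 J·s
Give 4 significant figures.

Bohr radius: a₀ = 4πε₀ℏ²/(m_e e²) = 5.297 × 10^-11 m.
2.82 × 10^-15 / 5.297 × 10^-11 = 5.323 × 10^-5

5.323 × 10^-5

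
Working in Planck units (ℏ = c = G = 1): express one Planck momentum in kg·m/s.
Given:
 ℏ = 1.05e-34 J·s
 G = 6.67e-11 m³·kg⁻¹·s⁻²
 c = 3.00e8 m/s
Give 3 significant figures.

6.52 kg·m/s

The unique combination of the constants set to 1 with dimensions of momentum is p_P = √(ℏc³/G).
  = √(42.5)
  = 6.52 kg·m/s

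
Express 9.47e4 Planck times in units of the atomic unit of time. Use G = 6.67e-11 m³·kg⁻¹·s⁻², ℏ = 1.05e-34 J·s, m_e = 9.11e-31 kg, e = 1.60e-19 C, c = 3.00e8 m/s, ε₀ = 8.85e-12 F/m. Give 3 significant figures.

Planck time: t_P = √(ℏG/c⁵) = 5.37e-44 s
atomic unit of time: τ_au = (4πε₀)²ℏ³/(m_e e⁴) = 2.40e-17 s
9.47e4 × 5.37e-44 / 2.40e-17 = 2.12e-22

2.12e-22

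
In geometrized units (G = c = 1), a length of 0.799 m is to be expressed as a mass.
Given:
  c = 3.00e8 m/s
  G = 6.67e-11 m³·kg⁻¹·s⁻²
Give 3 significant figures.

Length → mass via c²/G.
0.799 m × (c²/G) = 1.08e27 kg

1.08e27 kg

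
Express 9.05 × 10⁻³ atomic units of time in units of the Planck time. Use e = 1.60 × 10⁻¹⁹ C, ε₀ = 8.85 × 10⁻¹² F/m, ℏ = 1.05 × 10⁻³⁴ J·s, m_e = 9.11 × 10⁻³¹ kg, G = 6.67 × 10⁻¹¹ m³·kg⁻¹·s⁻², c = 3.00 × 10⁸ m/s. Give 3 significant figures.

atomic unit of time: τ_au = (4πε₀)²ℏ³/(m_e e⁴) = 2.40 × 10⁻¹⁷ s
Planck time: t_P = √(ℏG/c⁵) = 5.37 × 10⁻⁴⁴ s
9.05 × 10⁻³ × 2.40 × 10⁻¹⁷ / 5.37 × 10⁻⁴⁴ = 4.04 × 10²⁴

4.04 × 10²⁴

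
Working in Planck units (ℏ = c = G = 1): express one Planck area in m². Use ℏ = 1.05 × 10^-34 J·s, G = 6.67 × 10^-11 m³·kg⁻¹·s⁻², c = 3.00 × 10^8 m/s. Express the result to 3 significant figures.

Dimensional analysis gives A_P = ℏG/c³.
  = 7.00 × 10^-45 / 2.70 × 10^25
  = 2.59 × 10^-70 m²

2.59 × 10^-70 m²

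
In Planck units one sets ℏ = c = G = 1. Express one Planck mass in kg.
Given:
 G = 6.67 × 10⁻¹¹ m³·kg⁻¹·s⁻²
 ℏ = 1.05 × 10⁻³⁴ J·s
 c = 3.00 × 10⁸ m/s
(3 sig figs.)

2.17 × 10⁻⁸ kg

m_P = √(ℏc/G)
  = √(4.72 × 10⁻¹⁶)
  = 2.17 × 10⁻⁸ kg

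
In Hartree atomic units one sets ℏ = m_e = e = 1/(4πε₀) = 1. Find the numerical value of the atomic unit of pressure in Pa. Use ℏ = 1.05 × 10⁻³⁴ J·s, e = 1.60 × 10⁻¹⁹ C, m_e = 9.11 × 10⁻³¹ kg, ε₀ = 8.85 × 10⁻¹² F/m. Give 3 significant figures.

3.01 × 10¹³ Pa

P_au = E_h/a₀³ = m_e⁴e¹⁰/((4πε₀)⁵ℏ⁸)
E_h = 4.38 × 10⁻¹⁸ J
a₀ = 5.26 × 10⁻¹¹ m
E_h/a₀³ = 3.01 × 10¹³ Pa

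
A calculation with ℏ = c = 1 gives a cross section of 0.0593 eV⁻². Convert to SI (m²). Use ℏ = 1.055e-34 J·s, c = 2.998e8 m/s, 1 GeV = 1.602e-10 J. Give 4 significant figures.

2.312e-15 m²

Area is [L]² = [E]⁻²·(ℏc)²; restore (ℏc)².
1 GeV⁻² → (ℏc)² × (1 GeV in J)⁻² = 3.898e-32 m².
Convert the energy scale: 0.0593 eV⁻² = 5.93e16 GeV⁻².
Result: 5.93e16 × 3.898e-32 = 2.312e-15 m².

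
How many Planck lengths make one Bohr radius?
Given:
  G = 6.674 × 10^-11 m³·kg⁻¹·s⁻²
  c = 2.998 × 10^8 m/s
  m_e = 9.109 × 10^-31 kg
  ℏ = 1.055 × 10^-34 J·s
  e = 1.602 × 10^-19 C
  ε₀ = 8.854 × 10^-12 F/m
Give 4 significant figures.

Bohr radius: a₀ = 4πε₀ℏ²/(m_e e²) = 5.297 × 10^-11 m
Planck length: ℓ_P = √(ℏG/c³) = 1.616 × 10^-35 m
ratio = 5.297 × 10^-11 / 1.616 × 10^-35 = 3.277 × 10^24

3.277 × 10^24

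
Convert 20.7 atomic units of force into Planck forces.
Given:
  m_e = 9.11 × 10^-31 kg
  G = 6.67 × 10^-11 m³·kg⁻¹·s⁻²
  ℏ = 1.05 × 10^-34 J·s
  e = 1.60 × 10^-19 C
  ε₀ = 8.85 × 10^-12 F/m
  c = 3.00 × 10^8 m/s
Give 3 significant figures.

atomic unit of force: F_au = E_h/a₀ = m_e²e⁶/((4πε₀)³ℏ⁴) = 8.33 × 10^-8 N
Planck force: F_P = c⁴/G = 1.21 × 10^44 N
20.7 × 8.33 × 10^-8 / 1.21 × 10^44 = 1.42 × 10^-50

1.42 × 10^-50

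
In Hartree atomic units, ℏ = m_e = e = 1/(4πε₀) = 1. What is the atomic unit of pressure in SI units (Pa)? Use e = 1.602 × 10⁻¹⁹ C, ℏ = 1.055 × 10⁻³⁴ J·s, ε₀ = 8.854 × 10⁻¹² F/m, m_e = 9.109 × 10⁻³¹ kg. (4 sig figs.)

The unique combination of the constants set to 1 with dimensions of pressure is P_au = E_h/a₀³ = m_e⁴e¹⁰/((4πε₀)⁵ℏ⁸).
E_h = 4.354 × 10⁻¹⁸ J
a₀ = 5.297 × 10⁻¹¹ m
E_h/a₀³ = 2.929 × 10¹³ Pa

2.929 × 10¹³ Pa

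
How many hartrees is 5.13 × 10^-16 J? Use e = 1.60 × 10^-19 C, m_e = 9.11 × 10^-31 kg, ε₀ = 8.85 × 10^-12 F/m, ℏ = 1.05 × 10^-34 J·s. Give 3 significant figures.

117

hartree: E_h = m_e e⁴/(4πε₀ℏ)² = 4.38 × 10^-18 J.
5.13 × 10^-16 / 4.38 × 10^-18 = 117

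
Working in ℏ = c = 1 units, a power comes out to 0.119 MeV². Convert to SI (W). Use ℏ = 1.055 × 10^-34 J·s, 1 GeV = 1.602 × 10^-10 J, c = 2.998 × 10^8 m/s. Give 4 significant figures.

Power is [E]/[T] = [E]²/ℏ.
1 GeV² → 1/ℏ × (1 GeV in J)² = 2.433 × 10^14 W.
Convert the energy scale: 0.119 MeV² = 1.19 × 10^-7 GeV².
Result: 1.19 × 10^-7 × 2.433 × 10^14 = 2.895 × 10^7 W.

2.895 × 10^7 W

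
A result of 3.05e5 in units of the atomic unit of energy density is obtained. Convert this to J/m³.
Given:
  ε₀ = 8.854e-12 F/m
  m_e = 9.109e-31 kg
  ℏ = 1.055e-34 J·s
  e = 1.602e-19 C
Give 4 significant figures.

8.934e18 J/m³

One atomic unit of energy density: u_au = E_h/a₀³ = m_e⁴e¹⁰/((4πε₀)⁵ℏ⁸) = 2.929e13 J/m³.
3.05e5 × 2.929e13 J/m³ = 8.934e18 J/m³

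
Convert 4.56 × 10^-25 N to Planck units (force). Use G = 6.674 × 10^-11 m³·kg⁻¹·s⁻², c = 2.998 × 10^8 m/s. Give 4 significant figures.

Planck force: F_P = c⁴/G = 1.210 × 10^44 N.
4.56 × 10^-25 / 1.210 × 10^44 = 3.767 × 10^-69

3.767 × 10^-69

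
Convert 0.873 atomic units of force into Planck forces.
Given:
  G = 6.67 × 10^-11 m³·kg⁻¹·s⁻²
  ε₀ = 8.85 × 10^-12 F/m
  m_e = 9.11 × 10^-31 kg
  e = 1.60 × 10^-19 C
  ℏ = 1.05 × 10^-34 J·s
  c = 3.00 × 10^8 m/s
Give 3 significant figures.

5.99 × 10^-52

atomic unit of force: F_au = E_h/a₀ = m_e²e⁶/((4πε₀)³ℏ⁴) = 8.33 × 10^-8 N
Planck force: F_P = c⁴/G = 1.21 × 10^44 N
0.873 × 8.33 × 10^-8 / 1.21 × 10^44 = 5.99 × 10^-52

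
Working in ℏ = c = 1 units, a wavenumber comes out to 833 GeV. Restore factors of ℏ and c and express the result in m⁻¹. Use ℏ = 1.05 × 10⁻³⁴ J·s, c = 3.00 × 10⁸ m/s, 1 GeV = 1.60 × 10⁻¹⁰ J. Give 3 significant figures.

4.23 × 10¹⁸ m⁻¹

Inverse length is [E]/(ℏc).
1 GeV → 1/(ℏc) × (1 GeV in J) = 5.08 × 10¹⁵ m⁻¹.
Result: 833 × 5.08 × 10¹⁵ = 4.23 × 10¹⁸ m⁻¹.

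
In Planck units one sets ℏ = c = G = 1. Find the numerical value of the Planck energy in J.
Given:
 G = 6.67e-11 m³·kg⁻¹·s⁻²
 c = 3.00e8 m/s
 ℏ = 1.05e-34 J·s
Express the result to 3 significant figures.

1.96e9 J

E_P = √(ℏc⁵/G)
  = √(3.83e18)
  = 1.96e9 J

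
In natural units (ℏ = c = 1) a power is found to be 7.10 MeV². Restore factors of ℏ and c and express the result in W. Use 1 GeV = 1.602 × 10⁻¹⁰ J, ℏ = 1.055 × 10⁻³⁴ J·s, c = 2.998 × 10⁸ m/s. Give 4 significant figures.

Power is [E]/[T] = [E]²/ℏ.
1 GeV² → 1/ℏ × (1 GeV in J)² = 2.433 × 10¹⁴ W.
Convert the energy scale: 7.10 MeV² = 7.10 × 10⁻⁶ GeV².
Result: 7.10 × 10⁻⁶ × 2.433 × 10¹⁴ = 1.727 × 10⁹ W.

1.727 × 10⁹ W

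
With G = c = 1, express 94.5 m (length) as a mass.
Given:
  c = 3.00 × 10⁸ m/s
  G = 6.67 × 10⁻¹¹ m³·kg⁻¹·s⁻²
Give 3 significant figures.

Length → mass via c²/G.
94.5 m × (c²/G) = 1.28 × 10²⁹ kg

1.28 × 10²⁹ kg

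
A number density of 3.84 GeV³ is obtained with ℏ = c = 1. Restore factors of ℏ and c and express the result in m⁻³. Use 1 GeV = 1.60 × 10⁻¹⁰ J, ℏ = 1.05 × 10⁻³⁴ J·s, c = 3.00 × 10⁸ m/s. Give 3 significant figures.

5.03 × 10⁴⁷ m⁻³

Number density is [L]⁻³ = [E]³/(ℏc)³.
1 GeV³ → 1/(ℏc)³ × (1 GeV in J)³ = 1.31 × 10⁴⁷ m⁻³.
Result: 3.84 × 1.31 × 10⁴⁷ = 5.03 × 10⁴⁷ m⁻³.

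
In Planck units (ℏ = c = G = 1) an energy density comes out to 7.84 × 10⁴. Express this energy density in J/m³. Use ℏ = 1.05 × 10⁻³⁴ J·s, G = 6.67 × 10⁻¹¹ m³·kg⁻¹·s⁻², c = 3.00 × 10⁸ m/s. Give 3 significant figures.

One Planck energy density: u_P = c⁷/(ℏG²) = 4.68 × 10¹¹³ J/m³.
7.84 × 10⁴ × 4.68 × 10¹¹³ J/m³ = 3.67 × 10¹¹⁸ J/m³

3.67 × 10¹¹⁸ J/m³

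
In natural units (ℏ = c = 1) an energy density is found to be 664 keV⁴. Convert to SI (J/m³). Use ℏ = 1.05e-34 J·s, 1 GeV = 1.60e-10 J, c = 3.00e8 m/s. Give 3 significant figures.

[E]/[L]³ = [E]⁴/(ℏc)³; restore (ℏc)⁻³.
1 GeV⁴ → 1/(ℏc)³ × (1 GeV in J)⁴ = 2.10e37 J/m³.
Convert the energy scale: 664 keV⁴ = 6.64e-22 GeV⁴.
Result: 6.64e-22 × 2.10e37 = 1.39e16 J/m³.

1.39e16 J/m³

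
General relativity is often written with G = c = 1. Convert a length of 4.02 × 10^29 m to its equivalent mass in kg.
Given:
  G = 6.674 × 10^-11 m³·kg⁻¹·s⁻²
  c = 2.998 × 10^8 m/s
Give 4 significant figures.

5.414 × 10^56 kg

Length → mass via c²/G.
4.02 × 10^29 m × (c²/G) = 5.414 × 10^56 kg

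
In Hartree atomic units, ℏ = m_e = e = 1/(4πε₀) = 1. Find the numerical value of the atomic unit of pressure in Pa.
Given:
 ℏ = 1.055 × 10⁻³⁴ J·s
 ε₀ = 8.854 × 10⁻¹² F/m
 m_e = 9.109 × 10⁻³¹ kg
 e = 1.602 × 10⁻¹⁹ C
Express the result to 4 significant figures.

2.929 × 10¹³ Pa

Dimensional analysis gives P_au = E_h/a₀³ = m_e⁴e¹⁰/((4πε₀)⁵ℏ⁸).
E_h = 4.354 × 10⁻¹⁸ J
a₀ = 5.297 × 10⁻¹¹ m
E_h/a₀³ = 2.929 × 10¹³ Pa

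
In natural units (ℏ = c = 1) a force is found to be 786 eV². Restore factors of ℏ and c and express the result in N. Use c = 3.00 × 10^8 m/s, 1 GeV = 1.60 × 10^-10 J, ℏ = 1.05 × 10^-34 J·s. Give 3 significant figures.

Force is [E]/[L] = [E]²/(ℏc); restore (ℏc)⁻¹.
1 GeV² → 1/(ℏc) × (1 GeV in J)² = 8.13 × 10^5 N.
Convert the energy scale: 786 eV² = 7.86 × 10^-16 GeV².
Result: 7.86 × 10^-16 × 8.13 × 10^5 = 6.39 × 10^-10 N.

6.39 × 10^-10 N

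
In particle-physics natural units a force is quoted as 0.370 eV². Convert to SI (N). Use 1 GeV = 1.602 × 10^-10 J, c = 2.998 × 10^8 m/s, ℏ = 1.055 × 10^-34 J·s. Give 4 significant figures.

Force is [E]/[L] = [E]²/(ℏc); restore (ℏc)⁻¹.
1 GeV² → 1/(ℏc) × (1 GeV in J)² = 8.114 × 10^5 N.
Convert the energy scale: 0.370 eV² = 3.70 × 10^-19 GeV².
Result: 3.70 × 10^-19 × 8.114 × 10^5 = 3.002 × 10^-13 N.

3.002 × 10^-13 N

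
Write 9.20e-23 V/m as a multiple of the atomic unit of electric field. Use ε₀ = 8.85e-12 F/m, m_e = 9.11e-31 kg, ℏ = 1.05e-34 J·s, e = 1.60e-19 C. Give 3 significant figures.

1.77e-34

atomic unit of electric field: E_au = E_h/(e a₀) = m_e²e⁵/((4πε₀)³ℏ⁴) = 5.20e11 V/m.
9.20e-23 / 5.20e11 = 1.77e-34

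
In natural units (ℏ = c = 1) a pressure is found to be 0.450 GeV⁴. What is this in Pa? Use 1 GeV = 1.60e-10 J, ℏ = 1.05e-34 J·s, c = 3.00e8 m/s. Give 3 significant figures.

Pressure is [E]/[L]³ = [E]⁴/(ℏc)³.
1 GeV⁴ → 1/(ℏc)³ × (1 GeV in J)⁴ = 2.10e37 Pa.
Result: 0.450 × 2.10e37 = 9.44e36 Pa.

9.44e36 Pa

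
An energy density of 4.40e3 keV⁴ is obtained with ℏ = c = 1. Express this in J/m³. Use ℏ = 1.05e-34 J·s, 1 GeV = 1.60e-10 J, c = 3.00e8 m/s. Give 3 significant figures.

9.23e16 J/m³

[E]/[L]³ = [E]⁴/(ℏc)³; restore (ℏc)⁻³.
1 GeV⁴ → 1/(ℏc)³ × (1 GeV in J)⁴ = 2.10e37 J/m³.
Convert the energy scale: 4.40e3 keV⁴ = 4.40e-21 GeV⁴.
Result: 4.40e-21 × 2.10e37 = 9.23e16 J/m³.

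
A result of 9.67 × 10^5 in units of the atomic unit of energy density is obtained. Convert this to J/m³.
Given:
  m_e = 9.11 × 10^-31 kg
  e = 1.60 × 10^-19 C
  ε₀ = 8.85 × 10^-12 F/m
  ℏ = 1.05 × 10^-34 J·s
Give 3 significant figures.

2.91 × 10^19 J/m³

One atomic unit of energy density: u_au = E_h/a₀³ = m_e⁴e¹⁰/((4πε₀)⁵ℏ⁸) = 3.01 × 10^13 J/m³.
9.67 × 10^5 × 3.01 × 10^13 J/m³ = 2.91 × 10^19 J/m³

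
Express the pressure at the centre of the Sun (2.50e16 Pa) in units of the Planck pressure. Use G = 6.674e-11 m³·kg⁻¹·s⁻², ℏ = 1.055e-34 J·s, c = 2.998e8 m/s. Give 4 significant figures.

5.397e-98

Planck pressure: p_P = c⁷/(ℏG²) = 4.632e113 Pa.
2.50e16 / 4.632e113 = 5.397e-98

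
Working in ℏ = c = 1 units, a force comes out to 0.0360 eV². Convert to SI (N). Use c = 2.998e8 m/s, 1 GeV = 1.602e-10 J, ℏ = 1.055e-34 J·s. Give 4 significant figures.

Force is [E]/[L] = [E]²/(ℏc); restore (ℏc)⁻¹.
1 GeV² → 1/(ℏc) × (1 GeV in J)² = 8.114e5 N.
Convert the energy scale: 0.0360 eV² = 3.60e-20 GeV².
Result: 3.60e-20 × 8.114e5 = 2.921e-14 N.

2.921e-14 N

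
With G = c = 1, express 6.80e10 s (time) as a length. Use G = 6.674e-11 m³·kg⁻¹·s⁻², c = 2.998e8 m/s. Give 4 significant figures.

Time → length via c.
6.80e10 s × (c) = 2.039e19 m

2.039e19 m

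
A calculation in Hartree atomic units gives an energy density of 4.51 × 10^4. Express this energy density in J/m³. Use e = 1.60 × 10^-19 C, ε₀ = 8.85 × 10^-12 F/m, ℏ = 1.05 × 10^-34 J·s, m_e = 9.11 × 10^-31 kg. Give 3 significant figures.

1.36 × 10^18 J/m³

One atomic unit of energy density: u_au = E_h/a₀³ = m_e⁴e¹⁰/((4πε₀)⁵ℏ⁸) = 3.01 × 10^13 J/m³.
4.51 × 10^4 × 3.01 × 10^13 J/m³ = 1.36 × 10^18 J/m³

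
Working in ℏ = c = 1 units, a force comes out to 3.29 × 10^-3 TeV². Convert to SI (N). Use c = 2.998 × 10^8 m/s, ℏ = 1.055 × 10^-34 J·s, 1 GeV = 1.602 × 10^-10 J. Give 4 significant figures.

Force is [E]/[L] = [E]²/(ℏc); restore (ℏc)⁻¹.
1 GeV² → 1/(ℏc) × (1 GeV in J)² = 8.114 × 10^5 N.
Convert the energy scale: 3.29 × 10^-3 TeV² = 3.29 × 10^3 GeV².
Result: 3.29 × 10^3 × 8.114 × 10^5 = 2.670 × 10^9 N.

2.670 × 10^9 N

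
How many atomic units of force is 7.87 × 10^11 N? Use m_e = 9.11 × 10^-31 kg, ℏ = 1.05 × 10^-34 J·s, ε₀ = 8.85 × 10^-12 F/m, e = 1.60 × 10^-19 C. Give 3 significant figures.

9.45 × 10^18

atomic unit of force: F_au = E_h/a₀ = m_e²e⁶/((4πε₀)³ℏ⁴) = 8.33 × 10^-8 N.
7.87 × 10^11 / 8.33 × 10^-8 = 9.45 × 10^18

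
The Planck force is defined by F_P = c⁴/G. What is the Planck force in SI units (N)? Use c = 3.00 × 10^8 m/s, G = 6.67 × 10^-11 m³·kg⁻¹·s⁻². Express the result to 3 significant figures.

F_P = c⁴/G
  = 8.10 × 10^33 / 6.67 × 10^-11
  = 1.21 × 10^44 N

1.21 × 10^44 N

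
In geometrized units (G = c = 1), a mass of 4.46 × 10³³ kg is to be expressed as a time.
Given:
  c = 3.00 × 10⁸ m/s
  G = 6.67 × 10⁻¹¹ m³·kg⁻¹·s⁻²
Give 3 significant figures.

Mass → time via G/c³.
4.46 × 10³³ kg × (G/c³) = 0.0110 s

0.0110 s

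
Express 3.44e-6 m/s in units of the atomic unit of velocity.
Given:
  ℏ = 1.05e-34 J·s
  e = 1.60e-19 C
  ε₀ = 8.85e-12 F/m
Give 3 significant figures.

1.57e-12

atomic unit of velocity: v_au = e²/(4πε₀ℏ) = 2.19e6 m/s.
3.44e-6 / 2.19e6 = 1.57e-12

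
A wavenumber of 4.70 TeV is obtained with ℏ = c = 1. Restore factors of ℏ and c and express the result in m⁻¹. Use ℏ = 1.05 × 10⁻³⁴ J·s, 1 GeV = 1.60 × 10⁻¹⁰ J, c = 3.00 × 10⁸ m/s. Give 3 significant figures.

Inverse length is [E]/(ℏc).
1 GeV → 1/(ℏc) × (1 GeV in J) = 5.08 × 10¹⁵ m⁻¹.
Convert the energy scale: 4.70 TeV = 4.70 × 10³ GeV.
Result: 4.70 × 10³ × 5.08 × 10¹⁵ = 2.39 × 10¹⁹ m⁻¹.

2.39 × 10¹⁹ m⁻¹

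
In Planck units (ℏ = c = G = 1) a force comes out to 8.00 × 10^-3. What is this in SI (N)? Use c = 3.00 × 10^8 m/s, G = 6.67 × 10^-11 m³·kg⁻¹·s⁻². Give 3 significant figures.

9.72 × 10^41 N

One Planck force: F_P = c⁴/G = 1.21 × 10^44 N.
8.00 × 10^-3 × 1.21 × 10^44 N = 9.72 × 10^41 N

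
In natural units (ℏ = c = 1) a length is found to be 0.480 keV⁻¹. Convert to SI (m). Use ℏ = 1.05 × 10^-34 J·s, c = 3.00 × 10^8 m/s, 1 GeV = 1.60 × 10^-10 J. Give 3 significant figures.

9.45 × 10^-11 m

A length is [E]⁻¹ in ℏ=c=1; restore one factor of ℏc.
1 GeV⁻¹ → ℏc × (1 GeV in J)⁻¹ = 1.97 × 10^-16 m.
Convert the energy scale: 0.480 keV⁻¹ = 4.80 × 10^5 GeV⁻¹.
Result: 4.80 × 10^5 × 1.97 × 10^-16 = 9.45 × 10^-11 m.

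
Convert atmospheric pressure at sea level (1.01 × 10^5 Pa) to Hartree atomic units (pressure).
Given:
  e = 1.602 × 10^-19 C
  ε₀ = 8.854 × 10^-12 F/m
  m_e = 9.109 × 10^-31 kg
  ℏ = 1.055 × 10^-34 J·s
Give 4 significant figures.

atomic unit of pressure: P_au = E_h/a₀³ = m_e⁴e¹⁰/((4πε₀)⁵ℏ⁸) = 2.929 × 10^13 Pa.
1.01 × 10^5 / 2.929 × 10^13 = 3.448 × 10^-9

3.448 × 10^-9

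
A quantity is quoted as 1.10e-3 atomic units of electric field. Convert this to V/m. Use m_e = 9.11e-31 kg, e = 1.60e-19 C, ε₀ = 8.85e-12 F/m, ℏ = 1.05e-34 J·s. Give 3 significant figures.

5.73e8 V/m

One atomic unit of electric field: E_au = E_h/(e a₀) = m_e²e⁵/((4πε₀)³ℏ⁴) = 5.20e11 V/m.
1.10e-3 × 5.20e11 V/m = 5.73e8 V/m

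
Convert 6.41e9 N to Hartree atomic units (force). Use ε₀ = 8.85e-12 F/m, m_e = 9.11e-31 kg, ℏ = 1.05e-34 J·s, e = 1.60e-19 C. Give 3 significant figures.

atomic unit of force: F_au = E_h/a₀ = m_e²e⁶/((4πε₀)³ℏ⁴) = 8.33e-8 N.
6.41e9 / 8.33e-8 = 7.70e16

7.70e16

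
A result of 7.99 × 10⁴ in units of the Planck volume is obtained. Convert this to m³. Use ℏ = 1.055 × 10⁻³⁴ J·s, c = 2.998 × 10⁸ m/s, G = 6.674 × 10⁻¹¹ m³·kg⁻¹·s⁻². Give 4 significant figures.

One Planck volume: V_P = (ℏG/c³)^(3/2) = 4.224 × 10⁻¹⁰⁵ m³.
7.99 × 10⁴ × 4.224 × 10⁻¹⁰⁵ m³ = 3.375 × 10⁻¹⁰⁰ m³

3.375 × 10⁻¹⁰⁰ m³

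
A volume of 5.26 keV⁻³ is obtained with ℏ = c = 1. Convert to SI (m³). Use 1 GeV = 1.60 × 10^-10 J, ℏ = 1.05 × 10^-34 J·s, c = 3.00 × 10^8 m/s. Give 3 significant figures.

Volume is [L]³ = [E]⁻³·(ℏc)³.
1 GeV⁻³ → (ℏc)³ × (1 GeV in J)⁻³ = 7.63 × 10^-48 m³.
Convert the energy scale: 5.26 keV⁻³ = 5.26 × 10^18 GeV⁻³.
Result: 5.26 × 10^18 × 7.63 × 10^-48 = 4.01 × 10^-29 m³.

4.01 × 10^-29 m³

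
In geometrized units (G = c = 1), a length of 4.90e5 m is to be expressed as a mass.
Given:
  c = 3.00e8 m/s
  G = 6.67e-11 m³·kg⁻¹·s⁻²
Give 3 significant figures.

Length → mass via c²/G.
4.90e5 m × (c²/G) = 6.61e32 kg

6.61e32 kg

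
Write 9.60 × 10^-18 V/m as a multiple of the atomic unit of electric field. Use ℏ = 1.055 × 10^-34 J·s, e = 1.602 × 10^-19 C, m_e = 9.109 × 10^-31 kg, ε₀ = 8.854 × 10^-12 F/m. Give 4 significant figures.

atomic unit of electric field: E_au = E_h/(e a₀) = m_e²e⁵/((4πε₀)³ℏ⁴) = 5.131 × 10^11 V/m.
9.60 × 10^-18 / 5.131 × 10^11 = 1.871 × 10^-29

1.871 × 10^-29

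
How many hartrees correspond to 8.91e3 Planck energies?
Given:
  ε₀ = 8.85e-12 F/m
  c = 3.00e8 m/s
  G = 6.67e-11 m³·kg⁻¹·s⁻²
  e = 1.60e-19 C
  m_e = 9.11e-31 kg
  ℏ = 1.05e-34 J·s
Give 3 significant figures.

3.98e30

Planck energy: E_P = √(ℏc⁵/G) = 1.96e9 J
hartree: E_h = m_e e⁴/(4πε₀ℏ)² = 4.38e-18 J
8.91e3 × 1.96e9 / 4.38e-18 = 3.98e30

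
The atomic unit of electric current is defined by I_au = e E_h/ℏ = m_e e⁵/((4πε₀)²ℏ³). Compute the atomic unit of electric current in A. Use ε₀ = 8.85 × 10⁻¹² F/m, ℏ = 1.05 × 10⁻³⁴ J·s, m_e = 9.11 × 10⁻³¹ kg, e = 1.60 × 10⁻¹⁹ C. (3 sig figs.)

6.67 × 10⁻³ A

I_au = e E_h/ℏ = m_e e⁵/((4πε₀)²ℏ³)
E_h = 4.38 × 10⁻¹⁸ J
e·E_h/ℏ = 6.67 × 10⁻³ A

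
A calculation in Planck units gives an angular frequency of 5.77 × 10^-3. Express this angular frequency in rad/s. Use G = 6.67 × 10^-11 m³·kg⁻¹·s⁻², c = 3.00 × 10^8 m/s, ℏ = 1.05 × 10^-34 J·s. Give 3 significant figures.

One Planck angular frequency: ω_P = √(c⁵/(ℏG)) = 1.86 × 10^43 rad/s.
5.77 × 10^-3 × 1.86 × 10^43 rad/s = 1.07 × 10^41 rad/s

1.07 × 10^41 rad/s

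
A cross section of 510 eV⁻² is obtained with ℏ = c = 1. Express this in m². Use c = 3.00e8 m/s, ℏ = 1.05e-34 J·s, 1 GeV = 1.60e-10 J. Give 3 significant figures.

1.98e-11 m²

Area is [L]² = [E]⁻²·(ℏc)²; restore (ℏc)².
1 GeV⁻² → (ℏc)² × (1 GeV in J)⁻² = 3.88e-32 m².
Convert the energy scale: 510 eV⁻² = 5.10e20 GeV⁻².
Result: 5.10e20 × 3.88e-32 = 1.98e-11 m².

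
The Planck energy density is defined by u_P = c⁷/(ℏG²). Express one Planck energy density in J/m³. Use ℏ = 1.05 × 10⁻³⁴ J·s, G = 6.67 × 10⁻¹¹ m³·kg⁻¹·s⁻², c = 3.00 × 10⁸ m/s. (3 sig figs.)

4.68 × 10¹¹³ J/m³

u_P = c⁷/(ℏG²)
  = 2.19 × 10⁵⁹ / 4.67 × 10⁻⁵⁵
  = 4.68 × 10¹¹³ J/m³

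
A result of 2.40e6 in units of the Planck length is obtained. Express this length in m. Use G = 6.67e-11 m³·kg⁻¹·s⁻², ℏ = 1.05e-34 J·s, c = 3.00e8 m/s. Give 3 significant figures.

3.87e-29 m

One Planck length: ℓ_P = √(ℏG/c³) = 1.61e-35 m.
2.40e6 × 1.61e-35 m = 3.87e-29 m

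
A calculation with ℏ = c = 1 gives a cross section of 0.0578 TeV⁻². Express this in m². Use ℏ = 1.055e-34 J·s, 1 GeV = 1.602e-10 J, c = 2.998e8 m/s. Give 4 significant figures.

2.253e-39 m²

Area is [L]² = [E]⁻²·(ℏc)²; restore (ℏc)².
1 GeV⁻² → (ℏc)² × (1 GeV in J)⁻² = 3.898e-32 m².
Convert the energy scale: 0.0578 TeV⁻² = 5.78e-8 GeV⁻².
Result: 5.78e-8 × 3.898e-32 = 2.253e-39 m².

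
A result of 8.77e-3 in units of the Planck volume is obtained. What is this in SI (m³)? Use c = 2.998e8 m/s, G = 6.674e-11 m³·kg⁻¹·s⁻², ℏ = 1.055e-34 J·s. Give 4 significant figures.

One Planck volume: V_P = (ℏG/c³)^(3/2) = 4.224e-105 m³.
8.77e-3 × 4.224e-105 m³ = 3.704e-107 m³

3.704e-107 m³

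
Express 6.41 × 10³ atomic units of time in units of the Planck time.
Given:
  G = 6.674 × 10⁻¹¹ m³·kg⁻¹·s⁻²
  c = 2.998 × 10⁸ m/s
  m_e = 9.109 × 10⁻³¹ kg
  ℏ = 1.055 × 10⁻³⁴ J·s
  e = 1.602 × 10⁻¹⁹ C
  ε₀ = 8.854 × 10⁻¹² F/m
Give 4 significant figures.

atomic unit of time: τ_au = (4πε₀)²ℏ³/(m_e e⁴) = 2.423 × 10⁻¹⁷ s
Planck time: t_P = √(ℏG/c⁵) = 5.392 × 10⁻⁴⁴ s
6.41 × 10³ × 2.423 × 10⁻¹⁷ / 5.392 × 10⁻⁴⁴ = 2.880 × 10³⁰

2.880 × 10³⁰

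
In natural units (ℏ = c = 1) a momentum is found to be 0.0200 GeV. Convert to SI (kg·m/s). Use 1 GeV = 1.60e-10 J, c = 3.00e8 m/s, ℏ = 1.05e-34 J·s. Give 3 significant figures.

Momentum is [E]/c; divide by c.
1 GeV → 1/c × (1 GeV in J) = 5.33e-19 kg·m/s.
Result: 0.0200 × 5.33e-19 = 1.07e-20 kg·m/s.

1.07e-20 kg·m/s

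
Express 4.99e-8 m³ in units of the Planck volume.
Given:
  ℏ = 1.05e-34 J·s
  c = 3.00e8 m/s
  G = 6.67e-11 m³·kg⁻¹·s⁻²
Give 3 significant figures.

Planck volume: V_P = (ℏG/c³)^(3/2) = 4.18e-105 m³.
4.99e-8 / 4.18e-105 = 1.19e97

1.19e97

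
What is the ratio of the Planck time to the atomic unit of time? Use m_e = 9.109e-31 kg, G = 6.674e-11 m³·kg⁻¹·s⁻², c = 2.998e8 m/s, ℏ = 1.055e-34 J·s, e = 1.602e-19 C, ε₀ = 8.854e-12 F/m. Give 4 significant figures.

2.225e-27

Planck time: t_P = √(ℏG/c⁵) = 5.392e-44 s
atomic unit of time: τ_au = (4πε₀)²ℏ³/(m_e e⁴) = 2.423e-17 s
ratio = 5.392e-44 / 2.423e-17 = 2.225e-27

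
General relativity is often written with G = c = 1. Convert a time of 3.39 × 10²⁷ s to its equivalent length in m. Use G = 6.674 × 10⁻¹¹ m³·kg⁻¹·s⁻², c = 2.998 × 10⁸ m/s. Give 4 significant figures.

Time → length via c.
3.39 × 10²⁷ s × (c) = 1.016 × 10³⁶ m

1.016 × 10³⁶ m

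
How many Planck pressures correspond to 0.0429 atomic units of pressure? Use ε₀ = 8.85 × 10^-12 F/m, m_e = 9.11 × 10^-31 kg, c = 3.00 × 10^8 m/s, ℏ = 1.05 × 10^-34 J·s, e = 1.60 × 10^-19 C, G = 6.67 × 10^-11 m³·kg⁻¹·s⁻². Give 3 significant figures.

atomic unit of pressure: P_au = E_h/a₀³ = m_e⁴e¹⁰/((4πε₀)⁵ℏ⁸) = 3.01 × 10^13 Pa
Planck pressure: p_P = c⁷/(ℏG²) = 4.68 × 10^113 Pa
0.0429 × 3.01 × 10^13 / 4.68 × 10^113 = 2.76 × 10^-102

2.76 × 10^-102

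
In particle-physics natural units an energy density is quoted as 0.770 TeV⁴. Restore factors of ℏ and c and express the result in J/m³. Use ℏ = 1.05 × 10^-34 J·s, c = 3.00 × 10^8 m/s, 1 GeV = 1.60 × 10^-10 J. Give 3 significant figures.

1.61 × 10^49 J/m³

[E]/[L]³ = [E]⁴/(ℏc)³; restore (ℏc)⁻³.
1 GeV⁴ → 1/(ℏc)³ × (1 GeV in J)⁴ = 2.10 × 10^37 J/m³.
Convert the energy scale: 0.770 TeV⁴ = 7.70 × 10^11 GeV⁴.
Result: 7.70 × 10^11 × 2.10 × 10^37 = 1.61 × 10^49 J/m³.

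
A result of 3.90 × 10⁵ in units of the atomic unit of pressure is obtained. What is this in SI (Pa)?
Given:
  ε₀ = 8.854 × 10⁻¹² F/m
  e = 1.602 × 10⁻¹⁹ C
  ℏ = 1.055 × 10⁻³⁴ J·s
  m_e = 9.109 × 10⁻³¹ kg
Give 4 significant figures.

1.142 × 10¹⁹ Pa

One atomic unit of pressure: P_au = E_h/a₀³ = m_e⁴e¹⁰/((4πε₀)⁵ℏ⁸) = 2.929 × 10¹³ Pa.
3.90 × 10⁵ × 2.929 × 10¹³ Pa = 1.142 × 10¹⁹ Pa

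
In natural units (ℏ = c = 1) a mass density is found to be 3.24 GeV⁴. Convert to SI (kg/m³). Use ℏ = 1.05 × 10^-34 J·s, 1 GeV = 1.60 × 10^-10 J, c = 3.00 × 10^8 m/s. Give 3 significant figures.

Mass density is [E]/(c²[L]³) = [E]⁴/(ℏ³c⁵).
1 GeV⁴ → 1/(ℏ³c⁵) × (1 GeV in J)⁴ = 2.33 × 10^20 kg/m³.
Result: 3.24 × 2.33 × 10^20 = 7.55 × 10^20 kg/m³.

7.55 × 10^20 kg/m³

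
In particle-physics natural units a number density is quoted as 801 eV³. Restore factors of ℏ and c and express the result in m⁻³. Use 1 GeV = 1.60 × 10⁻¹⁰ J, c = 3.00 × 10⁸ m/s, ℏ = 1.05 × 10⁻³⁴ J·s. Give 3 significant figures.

Number density is [L]⁻³ = [E]³/(ℏc)³.
1 GeV³ → 1/(ℏc)³ × (1 GeV in J)³ = 1.31 × 10⁴⁷ m⁻³.
Convert the energy scale: 801 eV³ = 8.01 × 10⁻²⁵ GeV³.
Result: 8.01 × 10⁻²⁵ × 1.31 × 10⁴⁷ = 1.05 × 10²³ m⁻³.

1.05 × 10²³ m⁻³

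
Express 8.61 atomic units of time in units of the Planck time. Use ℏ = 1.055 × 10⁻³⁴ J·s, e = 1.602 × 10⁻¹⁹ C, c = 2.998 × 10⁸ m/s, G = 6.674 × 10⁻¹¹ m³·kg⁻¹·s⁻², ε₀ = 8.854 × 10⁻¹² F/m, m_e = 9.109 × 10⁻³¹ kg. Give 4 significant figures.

atomic unit of time: τ_au = (4πε₀)²ℏ³/(m_e e⁴) = 2.423 × 10⁻¹⁷ s
Planck time: t_P = √(ℏG/c⁵) = 5.392 × 10⁻⁴⁴ s
8.61 × 2.423 × 10⁻¹⁷ / 5.392 × 10⁻⁴⁴ = 3.869 × 10²⁷

3.869 × 10²⁷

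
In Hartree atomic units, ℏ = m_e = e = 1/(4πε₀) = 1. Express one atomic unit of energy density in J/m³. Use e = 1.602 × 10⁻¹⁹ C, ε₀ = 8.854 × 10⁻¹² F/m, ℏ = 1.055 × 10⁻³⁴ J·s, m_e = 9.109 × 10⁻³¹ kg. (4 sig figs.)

2.929 × 10¹³ J/m³

Dimensional analysis gives u_au = E_h/a₀³ = m_e⁴e¹⁰/((4πε₀)⁵ℏ⁸).
E_h = 4.354 × 10⁻¹⁸ J
a₀ = 5.297 × 10⁻¹¹ m
E_h/a₀³ = 2.929 × 10¹³ J/m³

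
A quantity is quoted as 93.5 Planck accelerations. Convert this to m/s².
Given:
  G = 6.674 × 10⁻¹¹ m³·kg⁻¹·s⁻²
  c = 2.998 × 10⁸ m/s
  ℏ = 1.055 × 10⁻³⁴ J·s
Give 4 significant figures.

One Planck acceleration: a_P = √(c⁷/(ℏG)) = 5.560 × 10⁵¹ m/s².
93.5 × 5.560 × 10⁵¹ m/s² = 5.199 × 10⁵³ m/s²

5.199 × 10⁵³ m/s²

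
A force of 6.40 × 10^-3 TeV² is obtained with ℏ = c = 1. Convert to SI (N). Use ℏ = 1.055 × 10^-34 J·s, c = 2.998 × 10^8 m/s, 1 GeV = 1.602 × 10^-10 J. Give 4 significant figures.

Force is [E]/[L] = [E]²/(ℏc); restore (ℏc)⁻¹.
1 GeV² → 1/(ℏc) × (1 GeV in J)² = 8.114 × 10^5 N.
Convert the energy scale: 6.40 × 10^-3 TeV² = 6.40 × 10^3 GeV².
Result: 6.40 × 10^3 × 8.114 × 10^5 = 5.193 × 10^9 N.

5.193 × 10^9 N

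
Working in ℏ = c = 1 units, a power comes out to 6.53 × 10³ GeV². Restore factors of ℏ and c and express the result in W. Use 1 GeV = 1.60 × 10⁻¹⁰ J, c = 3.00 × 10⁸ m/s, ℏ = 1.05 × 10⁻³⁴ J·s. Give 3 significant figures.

Power is [E]/[T] = [E]²/ℏ.
1 GeV² → 1/ℏ × (1 GeV in J)² = 2.44 × 10¹⁴ W.
Result: 6.53 × 10³ × 2.44 × 10¹⁴ = 1.59 × 10¹⁸ W.

1.59 × 10¹⁸ W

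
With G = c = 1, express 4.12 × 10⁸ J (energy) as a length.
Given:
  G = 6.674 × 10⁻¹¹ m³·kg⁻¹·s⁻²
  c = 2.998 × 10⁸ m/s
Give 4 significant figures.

Energy → length via G/c⁴.
4.12 × 10⁸ J × (G/c⁴) = 3.404 × 10⁻³⁶ m

3.404 × 10⁻³⁶ m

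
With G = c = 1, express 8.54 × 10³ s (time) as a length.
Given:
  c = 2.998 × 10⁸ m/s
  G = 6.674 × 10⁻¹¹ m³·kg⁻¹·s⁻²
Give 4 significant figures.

2.560 × 10¹² m

Time → length via c.
8.54 × 10³ s × (c) = 2.560 × 10¹² m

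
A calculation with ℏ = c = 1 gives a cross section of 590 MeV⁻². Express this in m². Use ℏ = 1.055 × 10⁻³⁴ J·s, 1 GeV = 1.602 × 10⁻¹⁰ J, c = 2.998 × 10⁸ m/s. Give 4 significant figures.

Area is [L]² = [E]⁻²·(ℏc)²; restore (ℏc)².
1 GeV⁻² → (ℏc)² × (1 GeV in J)⁻² = 3.898 × 10⁻³² m².
Convert the energy scale: 590 MeV⁻² = 5.90 × 10⁸ GeV⁻².
Result: 5.90 × 10⁸ × 3.898 × 10⁻³² = 2.300 × 10⁻²³ m².

2.300 × 10⁻²³ m²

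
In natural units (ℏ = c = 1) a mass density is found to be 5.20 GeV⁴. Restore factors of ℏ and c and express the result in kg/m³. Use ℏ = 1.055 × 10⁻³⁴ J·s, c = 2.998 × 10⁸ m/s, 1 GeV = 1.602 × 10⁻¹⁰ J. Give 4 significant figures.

1.204 × 10²¹ kg/m³

Mass density is [E]/(c²[L]³) = [E]⁴/(ℏ³c⁵).
1 GeV⁴ → 1/(ℏ³c⁵) × (1 GeV in J)⁴ = 2.316 × 10²⁰ kg/m³.
Result: 5.20 × 2.316 × 10²⁰ = 1.204 × 10²¹ kg/m³.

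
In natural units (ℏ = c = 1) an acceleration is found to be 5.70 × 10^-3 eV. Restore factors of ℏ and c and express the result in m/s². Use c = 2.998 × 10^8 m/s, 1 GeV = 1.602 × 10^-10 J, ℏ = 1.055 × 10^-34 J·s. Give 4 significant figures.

2.595 × 10^21 m/s²

Acceleration is [L]/[T]² = c·[E]/ℏ.
1 GeV → c/ℏ × (1 GeV in J) = 4.552 × 10^32 m/s².
Convert the energy scale: 5.70 × 10^-3 eV = 5.70 × 10^-12 GeV.
Result: 5.70 × 10^-12 × 4.552 × 10^32 = 2.595 × 10^21 m/s².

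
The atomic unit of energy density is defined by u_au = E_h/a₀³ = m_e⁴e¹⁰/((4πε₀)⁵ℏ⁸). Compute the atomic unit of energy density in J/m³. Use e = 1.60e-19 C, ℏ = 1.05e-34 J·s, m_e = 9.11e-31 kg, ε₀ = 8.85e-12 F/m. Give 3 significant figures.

u_au = E_h/a₀³ = m_e⁴e¹⁰/((4πε₀)⁵ℏ⁸)
E_h = 4.38e-18 J
a₀ = 5.26e-11 m
E_h/a₀³ = 3.01e13 J/m³

3.01e13 J/m³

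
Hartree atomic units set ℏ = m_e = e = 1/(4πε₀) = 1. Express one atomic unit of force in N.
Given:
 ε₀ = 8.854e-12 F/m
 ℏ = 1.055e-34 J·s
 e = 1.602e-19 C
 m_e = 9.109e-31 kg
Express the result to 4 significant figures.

8.220e-8 N

The unique combination of the constants set to 1 with dimensions of force is F_au = E_h/a₀ = m_e²e⁶/((4πε₀)³ℏ⁴).
E_h = 4.354e-18 J
a₀ = 5.297e-11 m
E_h/a₀ = 8.220e-8 N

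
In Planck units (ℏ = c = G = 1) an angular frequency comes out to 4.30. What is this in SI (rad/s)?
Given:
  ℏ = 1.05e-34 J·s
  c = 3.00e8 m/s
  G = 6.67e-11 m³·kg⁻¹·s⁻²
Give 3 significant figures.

8.01e43 rad/s

One Planck angular frequency: ω_P = √(c⁵/(ℏG)) = 1.86e43 rad/s.
4.30 × 1.86e43 rad/s = 8.01e43 rad/s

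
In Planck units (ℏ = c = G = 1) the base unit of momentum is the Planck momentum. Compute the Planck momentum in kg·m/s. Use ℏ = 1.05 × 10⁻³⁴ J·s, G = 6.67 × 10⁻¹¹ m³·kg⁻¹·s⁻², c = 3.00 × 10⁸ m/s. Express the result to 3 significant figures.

p_P = √(ℏc³/G)
  = √(42.5)
  = 6.52 kg·m/s

6.52 kg·m/s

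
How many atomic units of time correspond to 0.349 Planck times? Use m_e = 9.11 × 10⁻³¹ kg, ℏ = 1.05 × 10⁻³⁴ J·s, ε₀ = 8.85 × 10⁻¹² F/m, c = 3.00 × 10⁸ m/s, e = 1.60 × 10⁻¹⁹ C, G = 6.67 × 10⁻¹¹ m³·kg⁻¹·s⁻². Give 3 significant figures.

Planck time: t_P = √(ℏG/c⁵) = 5.37 × 10⁻⁴⁴ s
atomic unit of time: τ_au = (4πε₀)²ℏ³/(m_e e⁴) = 2.40 × 10⁻¹⁷ s
0.349 × 5.37 × 10⁻⁴⁴ / 2.40 × 10⁻¹⁷ = 7.81 × 10⁻²⁸

7.81 × 10⁻²⁸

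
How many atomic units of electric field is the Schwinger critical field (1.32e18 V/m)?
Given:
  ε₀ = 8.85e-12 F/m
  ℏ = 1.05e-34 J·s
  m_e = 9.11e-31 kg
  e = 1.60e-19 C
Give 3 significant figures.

2.54e6

atomic unit of electric field: E_au = E_h/(e a₀) = m_e²e⁵/((4πε₀)³ℏ⁴) = 5.20e11 V/m.
1.32e18 / 5.20e11 = 2.54e6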